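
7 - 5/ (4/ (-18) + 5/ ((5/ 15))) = 886/ 133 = 6.66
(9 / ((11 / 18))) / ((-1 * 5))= -162 / 55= -2.95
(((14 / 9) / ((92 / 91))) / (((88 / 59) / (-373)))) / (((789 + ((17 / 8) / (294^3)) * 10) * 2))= -4947773048673 / 20290815755617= -0.24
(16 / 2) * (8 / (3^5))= 64 / 243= 0.26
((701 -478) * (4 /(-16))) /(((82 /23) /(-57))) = 292353 /328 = 891.32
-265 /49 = -5.41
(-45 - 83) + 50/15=-374/3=-124.67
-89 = -89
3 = 3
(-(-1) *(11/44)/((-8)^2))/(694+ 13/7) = 7/1246976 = 0.00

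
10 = 10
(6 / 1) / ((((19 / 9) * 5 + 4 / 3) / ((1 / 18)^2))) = 0.00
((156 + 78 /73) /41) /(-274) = -5733 /410041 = -0.01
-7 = -7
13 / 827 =0.02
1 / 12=0.08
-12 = -12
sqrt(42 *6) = 6 *sqrt(7) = 15.87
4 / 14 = 2 / 7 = 0.29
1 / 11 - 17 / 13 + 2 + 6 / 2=541 / 143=3.78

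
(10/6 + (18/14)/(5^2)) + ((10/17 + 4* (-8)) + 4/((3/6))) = -193616/8925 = -21.69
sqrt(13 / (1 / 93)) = sqrt(1209) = 34.77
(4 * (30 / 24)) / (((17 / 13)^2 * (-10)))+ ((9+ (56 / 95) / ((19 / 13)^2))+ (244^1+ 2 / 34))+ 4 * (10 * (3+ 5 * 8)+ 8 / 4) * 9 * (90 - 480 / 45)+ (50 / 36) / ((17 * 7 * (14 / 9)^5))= 92093266219582690831 / 74627151327680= 1234045.04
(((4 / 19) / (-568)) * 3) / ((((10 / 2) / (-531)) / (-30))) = -4779 / 1349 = -3.54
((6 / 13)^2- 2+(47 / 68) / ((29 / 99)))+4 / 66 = 6963365 / 10997844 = 0.63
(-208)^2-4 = 43260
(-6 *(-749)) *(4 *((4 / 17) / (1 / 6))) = 431424 / 17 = 25377.88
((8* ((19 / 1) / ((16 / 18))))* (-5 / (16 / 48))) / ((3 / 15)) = -12825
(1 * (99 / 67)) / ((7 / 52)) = 5148 / 469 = 10.98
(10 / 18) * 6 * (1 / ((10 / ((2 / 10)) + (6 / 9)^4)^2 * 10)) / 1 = 0.00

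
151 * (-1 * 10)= -1510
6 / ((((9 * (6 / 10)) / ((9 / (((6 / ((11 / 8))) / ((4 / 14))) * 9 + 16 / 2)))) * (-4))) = -11 / 640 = -0.02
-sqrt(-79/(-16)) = -sqrt(79)/4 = -2.22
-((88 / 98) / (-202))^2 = -484 / 24492601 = -0.00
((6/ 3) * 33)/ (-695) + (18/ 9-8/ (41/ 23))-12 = -415536/ 28495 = -14.58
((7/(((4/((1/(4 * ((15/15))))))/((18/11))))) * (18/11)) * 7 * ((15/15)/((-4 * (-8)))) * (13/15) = 17199/77440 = 0.22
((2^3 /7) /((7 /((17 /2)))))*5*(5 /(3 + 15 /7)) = 425 /63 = 6.75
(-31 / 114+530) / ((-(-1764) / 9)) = 8627 / 3192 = 2.70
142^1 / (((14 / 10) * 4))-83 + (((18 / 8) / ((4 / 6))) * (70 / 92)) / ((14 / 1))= -57.46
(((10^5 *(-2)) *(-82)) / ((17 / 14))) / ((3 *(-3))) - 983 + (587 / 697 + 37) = -9419528975 / 6273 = -1501598.75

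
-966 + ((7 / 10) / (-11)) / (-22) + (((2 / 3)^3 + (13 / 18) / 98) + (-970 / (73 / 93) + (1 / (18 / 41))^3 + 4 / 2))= -27609944210963 / 12620943720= -2187.63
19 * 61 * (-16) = -18544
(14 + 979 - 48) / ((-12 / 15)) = -4725 / 4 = -1181.25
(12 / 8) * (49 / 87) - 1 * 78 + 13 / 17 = -75321 / 986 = -76.39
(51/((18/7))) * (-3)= -119/2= -59.50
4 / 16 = 1 / 4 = 0.25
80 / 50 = 8 / 5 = 1.60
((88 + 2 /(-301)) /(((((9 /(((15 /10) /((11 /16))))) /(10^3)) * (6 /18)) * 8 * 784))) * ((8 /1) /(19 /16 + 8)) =211888000 /23849133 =8.88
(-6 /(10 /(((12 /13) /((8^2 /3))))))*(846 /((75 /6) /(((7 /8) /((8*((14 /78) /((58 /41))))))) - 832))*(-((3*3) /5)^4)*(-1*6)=19557560241 /11557400000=1.69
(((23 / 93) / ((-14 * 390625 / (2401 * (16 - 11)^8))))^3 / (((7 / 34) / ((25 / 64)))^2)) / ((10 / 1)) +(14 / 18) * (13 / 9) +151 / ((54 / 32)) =-1082340532763159 / 39535755264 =-27376.25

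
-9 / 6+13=23 / 2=11.50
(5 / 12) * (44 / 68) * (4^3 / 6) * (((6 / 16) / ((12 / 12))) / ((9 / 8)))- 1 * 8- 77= -38575 / 459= -84.04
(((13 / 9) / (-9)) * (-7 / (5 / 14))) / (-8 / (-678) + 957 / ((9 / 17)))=143962 / 82728405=0.00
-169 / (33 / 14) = -71.70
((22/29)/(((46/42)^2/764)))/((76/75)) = 138981150/291479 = 476.81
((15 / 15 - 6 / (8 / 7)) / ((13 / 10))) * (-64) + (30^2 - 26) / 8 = 16561 / 52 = 318.48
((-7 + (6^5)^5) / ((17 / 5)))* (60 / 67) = 8529086408978910410700 / 1139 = 7488223361702291844.34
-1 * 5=-5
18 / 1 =18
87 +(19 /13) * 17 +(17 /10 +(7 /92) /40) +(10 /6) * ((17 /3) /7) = 346291157 /3013920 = 114.90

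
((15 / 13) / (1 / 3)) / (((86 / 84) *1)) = 1890 / 559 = 3.38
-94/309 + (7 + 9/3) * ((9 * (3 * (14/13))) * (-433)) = -505753882/4017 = -125903.38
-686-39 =-725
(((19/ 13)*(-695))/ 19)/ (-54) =695/ 702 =0.99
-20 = -20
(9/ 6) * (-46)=-69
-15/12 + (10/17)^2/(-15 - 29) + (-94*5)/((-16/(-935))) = -698537765/25432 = -27466.88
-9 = -9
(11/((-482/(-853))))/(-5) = -9383/2410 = -3.89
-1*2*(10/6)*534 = -1780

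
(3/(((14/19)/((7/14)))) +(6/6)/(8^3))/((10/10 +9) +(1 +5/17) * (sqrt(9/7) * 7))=-10552835/2852864 +4096983 * sqrt(7)/2852864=0.10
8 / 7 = 1.14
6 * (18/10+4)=174/5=34.80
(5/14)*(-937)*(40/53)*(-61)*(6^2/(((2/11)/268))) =303297904800/371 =817514568.19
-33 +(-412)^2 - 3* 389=168544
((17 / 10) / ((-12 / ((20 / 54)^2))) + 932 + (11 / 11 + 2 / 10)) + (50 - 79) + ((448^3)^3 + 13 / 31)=726945957793021755917192.60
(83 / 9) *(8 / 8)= 9.22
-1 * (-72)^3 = 373248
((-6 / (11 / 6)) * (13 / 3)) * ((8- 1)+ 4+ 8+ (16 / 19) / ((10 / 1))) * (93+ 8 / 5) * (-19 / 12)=1013467 / 25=40538.68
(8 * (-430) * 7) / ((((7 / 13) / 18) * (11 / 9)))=-7244640 / 11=-658603.64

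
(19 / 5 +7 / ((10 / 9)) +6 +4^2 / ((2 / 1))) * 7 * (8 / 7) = 964 / 5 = 192.80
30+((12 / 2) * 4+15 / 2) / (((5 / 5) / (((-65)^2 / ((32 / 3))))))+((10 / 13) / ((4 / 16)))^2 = 135377605 / 10816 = 12516.42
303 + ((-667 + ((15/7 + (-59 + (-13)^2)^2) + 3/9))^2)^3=191796771469825864049490601525288/85766121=2236276623374699014888298.00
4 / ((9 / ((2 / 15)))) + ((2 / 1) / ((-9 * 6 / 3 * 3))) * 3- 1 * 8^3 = -69127 / 135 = -512.05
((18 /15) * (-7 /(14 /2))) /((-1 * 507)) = 2 /845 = 0.00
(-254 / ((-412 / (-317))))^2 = 1620787081 / 42436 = 38193.68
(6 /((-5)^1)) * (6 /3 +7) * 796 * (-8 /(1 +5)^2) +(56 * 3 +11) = 2089.40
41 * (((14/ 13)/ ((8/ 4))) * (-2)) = -574/ 13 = -44.15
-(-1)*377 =377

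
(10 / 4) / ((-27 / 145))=-725 / 54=-13.43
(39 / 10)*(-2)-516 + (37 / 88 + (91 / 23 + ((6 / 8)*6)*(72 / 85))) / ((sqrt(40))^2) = -3603173289 / 6881600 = -523.60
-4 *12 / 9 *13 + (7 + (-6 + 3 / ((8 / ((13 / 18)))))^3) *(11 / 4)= -250920889 / 442368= -567.22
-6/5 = -1.20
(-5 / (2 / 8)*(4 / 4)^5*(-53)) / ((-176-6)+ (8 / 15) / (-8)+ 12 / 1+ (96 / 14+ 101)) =-27825 / 1633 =-17.04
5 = 5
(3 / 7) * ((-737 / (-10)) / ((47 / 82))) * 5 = 90651 / 329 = 275.53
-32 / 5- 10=-82 / 5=-16.40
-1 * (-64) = 64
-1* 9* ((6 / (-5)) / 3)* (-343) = -6174 / 5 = -1234.80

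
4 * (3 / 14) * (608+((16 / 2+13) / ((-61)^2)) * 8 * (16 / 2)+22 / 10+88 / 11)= 69049986 / 130235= 530.20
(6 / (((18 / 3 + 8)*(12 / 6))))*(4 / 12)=0.07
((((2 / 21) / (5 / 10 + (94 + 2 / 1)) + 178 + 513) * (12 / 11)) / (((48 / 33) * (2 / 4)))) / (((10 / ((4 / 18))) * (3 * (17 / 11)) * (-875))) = -30806897 / 5425953750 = -0.01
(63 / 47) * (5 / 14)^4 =5625 / 257936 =0.02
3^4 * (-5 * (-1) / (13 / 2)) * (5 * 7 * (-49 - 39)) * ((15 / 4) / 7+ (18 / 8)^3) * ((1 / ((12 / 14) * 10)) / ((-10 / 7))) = 5981283 / 32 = 186915.09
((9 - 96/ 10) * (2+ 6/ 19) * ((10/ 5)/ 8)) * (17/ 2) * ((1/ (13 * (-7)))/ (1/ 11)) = 6171/ 17290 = 0.36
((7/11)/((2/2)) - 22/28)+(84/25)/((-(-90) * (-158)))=-682453/4562250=-0.15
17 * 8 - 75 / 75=135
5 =5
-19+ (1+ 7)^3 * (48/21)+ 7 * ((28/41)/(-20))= 1651752/1435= 1151.05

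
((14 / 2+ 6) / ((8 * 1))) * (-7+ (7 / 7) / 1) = -39 / 4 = -9.75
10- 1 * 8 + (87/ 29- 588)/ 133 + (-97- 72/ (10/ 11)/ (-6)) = -57322/ 665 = -86.20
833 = 833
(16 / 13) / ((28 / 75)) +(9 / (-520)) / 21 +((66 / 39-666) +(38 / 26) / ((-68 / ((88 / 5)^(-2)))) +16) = -645.01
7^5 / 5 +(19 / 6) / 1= 100937 / 30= 3364.57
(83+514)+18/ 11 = 6585/ 11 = 598.64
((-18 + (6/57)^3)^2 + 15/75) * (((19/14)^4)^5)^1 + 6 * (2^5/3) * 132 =1315502093519448113973945429/8537577084212734853120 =154083.77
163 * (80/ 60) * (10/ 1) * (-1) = -6520/ 3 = -2173.33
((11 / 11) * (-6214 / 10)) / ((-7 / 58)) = 180206 / 35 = 5148.74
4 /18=2 /9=0.22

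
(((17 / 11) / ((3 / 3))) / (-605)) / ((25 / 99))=-153 / 15125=-0.01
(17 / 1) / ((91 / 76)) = 1292 / 91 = 14.20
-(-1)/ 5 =1/ 5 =0.20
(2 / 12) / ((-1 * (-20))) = 0.01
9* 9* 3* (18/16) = 2187/8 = 273.38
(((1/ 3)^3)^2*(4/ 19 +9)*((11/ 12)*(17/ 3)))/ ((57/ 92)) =752675/ 7105563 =0.11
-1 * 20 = -20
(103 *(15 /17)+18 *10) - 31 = 239.88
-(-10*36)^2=-129600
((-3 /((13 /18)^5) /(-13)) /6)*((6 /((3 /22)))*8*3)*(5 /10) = 498845952 /4826809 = 103.35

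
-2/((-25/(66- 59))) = 14/25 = 0.56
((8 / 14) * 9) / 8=9 / 14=0.64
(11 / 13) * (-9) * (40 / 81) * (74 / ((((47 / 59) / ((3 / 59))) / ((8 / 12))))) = -65120 / 5499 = -11.84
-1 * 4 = -4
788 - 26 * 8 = 580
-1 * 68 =-68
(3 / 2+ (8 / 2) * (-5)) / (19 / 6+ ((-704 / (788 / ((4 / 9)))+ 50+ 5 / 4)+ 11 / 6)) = -131202 / 396109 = -0.33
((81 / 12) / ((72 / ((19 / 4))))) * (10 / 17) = 285 / 1088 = 0.26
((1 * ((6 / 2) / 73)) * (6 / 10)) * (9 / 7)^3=6561 / 125195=0.05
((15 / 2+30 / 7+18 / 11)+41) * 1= 54.42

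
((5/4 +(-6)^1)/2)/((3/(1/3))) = -19/72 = -0.26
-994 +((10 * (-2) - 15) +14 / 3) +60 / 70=-21493 / 21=-1023.48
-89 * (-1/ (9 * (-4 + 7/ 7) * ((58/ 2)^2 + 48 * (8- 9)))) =-0.00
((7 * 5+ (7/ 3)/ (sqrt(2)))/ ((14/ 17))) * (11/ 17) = 11 * sqrt(2)/ 12+ 55/ 2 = 28.80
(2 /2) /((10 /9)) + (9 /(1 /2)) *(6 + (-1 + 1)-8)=-351 /10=-35.10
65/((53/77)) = 94.43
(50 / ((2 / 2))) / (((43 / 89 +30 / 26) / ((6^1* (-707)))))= -122699850 / 947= -129566.90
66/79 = 0.84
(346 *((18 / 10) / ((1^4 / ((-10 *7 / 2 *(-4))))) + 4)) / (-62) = -44288 / 31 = -1428.65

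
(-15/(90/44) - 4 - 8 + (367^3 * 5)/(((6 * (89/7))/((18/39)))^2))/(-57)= -36254042663/228908979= -158.38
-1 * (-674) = 674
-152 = -152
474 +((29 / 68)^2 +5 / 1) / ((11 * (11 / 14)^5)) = 243484480200 / 511981129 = 475.57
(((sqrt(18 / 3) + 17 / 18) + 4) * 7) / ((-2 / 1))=-623 / 36 - 7 * sqrt(6) / 2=-25.88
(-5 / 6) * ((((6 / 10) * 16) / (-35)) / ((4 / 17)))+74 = 2624 / 35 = 74.97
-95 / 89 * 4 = -380 / 89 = -4.27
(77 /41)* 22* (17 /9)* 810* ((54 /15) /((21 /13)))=5776056 /41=140879.41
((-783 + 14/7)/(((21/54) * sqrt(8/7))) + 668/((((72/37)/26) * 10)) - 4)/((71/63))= 559769/710 - 891 * sqrt(14)/2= -878.50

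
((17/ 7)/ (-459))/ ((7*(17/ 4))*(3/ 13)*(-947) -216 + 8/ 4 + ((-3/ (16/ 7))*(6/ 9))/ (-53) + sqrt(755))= 30382144*sqrt(755)/ 258958404193005909 + 68010456904/ 86319468064335303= 0.00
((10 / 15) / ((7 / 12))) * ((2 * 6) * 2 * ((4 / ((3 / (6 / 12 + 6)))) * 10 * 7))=16640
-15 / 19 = -0.79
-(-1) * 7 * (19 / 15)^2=2527 / 225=11.23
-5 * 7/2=-35/2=-17.50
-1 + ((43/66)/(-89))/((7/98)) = -3238/2937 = -1.10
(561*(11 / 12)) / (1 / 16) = 8228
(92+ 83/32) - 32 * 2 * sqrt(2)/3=3027/32 - 64 * sqrt(2)/3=64.42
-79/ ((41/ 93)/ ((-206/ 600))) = 252247/ 4100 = 61.52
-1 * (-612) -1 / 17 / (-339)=3526957 / 5763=612.00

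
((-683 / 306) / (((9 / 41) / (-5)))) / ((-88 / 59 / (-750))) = 25564.73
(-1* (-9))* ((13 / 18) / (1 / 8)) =52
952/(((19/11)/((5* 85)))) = 4450600/19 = 234242.11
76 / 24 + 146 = 895 / 6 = 149.17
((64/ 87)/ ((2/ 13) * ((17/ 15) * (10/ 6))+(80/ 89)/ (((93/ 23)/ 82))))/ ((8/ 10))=4304040/ 86682827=0.05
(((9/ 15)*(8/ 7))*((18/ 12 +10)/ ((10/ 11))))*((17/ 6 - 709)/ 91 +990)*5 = 135684659/ 3185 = 42601.15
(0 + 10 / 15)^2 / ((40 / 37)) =0.41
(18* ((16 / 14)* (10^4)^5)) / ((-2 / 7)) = -7200000000000000000000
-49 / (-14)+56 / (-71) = 385 / 142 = 2.71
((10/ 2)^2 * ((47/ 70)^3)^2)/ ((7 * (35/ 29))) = 312597244541/ 1152960200000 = 0.27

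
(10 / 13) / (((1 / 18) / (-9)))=-124.62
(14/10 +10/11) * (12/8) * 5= 381/22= 17.32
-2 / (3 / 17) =-34 / 3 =-11.33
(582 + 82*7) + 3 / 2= 2315 / 2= 1157.50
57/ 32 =1.78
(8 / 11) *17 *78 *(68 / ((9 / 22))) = 160298.67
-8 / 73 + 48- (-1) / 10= 47.99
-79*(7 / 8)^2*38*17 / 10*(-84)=26256993 / 80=328212.41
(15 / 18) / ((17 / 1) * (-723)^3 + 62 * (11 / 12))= -5 / 38549172493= -0.00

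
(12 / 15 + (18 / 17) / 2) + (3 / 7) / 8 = 1.38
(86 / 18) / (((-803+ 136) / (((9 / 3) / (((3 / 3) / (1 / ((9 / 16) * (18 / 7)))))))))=-2408 / 162081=-0.01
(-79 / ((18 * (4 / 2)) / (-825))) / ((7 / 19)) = 4913.99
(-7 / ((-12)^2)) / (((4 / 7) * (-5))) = 49 / 2880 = 0.02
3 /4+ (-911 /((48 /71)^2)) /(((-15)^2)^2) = 82887649 /116640000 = 0.71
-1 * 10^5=-100000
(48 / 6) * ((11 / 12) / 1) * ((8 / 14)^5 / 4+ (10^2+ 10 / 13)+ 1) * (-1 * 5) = -2446288790 / 655473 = -3732.10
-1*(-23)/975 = 23/975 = 0.02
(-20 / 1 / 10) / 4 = -1 / 2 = -0.50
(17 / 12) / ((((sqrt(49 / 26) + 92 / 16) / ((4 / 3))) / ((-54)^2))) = 6587568 / 6485 -308448 * sqrt(26) / 6485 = 773.29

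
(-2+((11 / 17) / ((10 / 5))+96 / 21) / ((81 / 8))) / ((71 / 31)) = -0.66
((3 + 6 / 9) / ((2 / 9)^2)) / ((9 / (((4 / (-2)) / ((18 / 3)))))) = -11 / 4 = -2.75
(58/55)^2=3364/3025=1.11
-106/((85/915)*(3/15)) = -96990/17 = -5705.29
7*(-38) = -266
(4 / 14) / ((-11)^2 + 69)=1 / 665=0.00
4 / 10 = 2 / 5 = 0.40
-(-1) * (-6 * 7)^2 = 1764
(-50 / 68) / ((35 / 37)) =-0.78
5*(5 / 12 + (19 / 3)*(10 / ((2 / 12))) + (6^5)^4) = 219369506403801385 / 12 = 18280792200316782.08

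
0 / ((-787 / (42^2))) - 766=-766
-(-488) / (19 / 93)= 45384 / 19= 2388.63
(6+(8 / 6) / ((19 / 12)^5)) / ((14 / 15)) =113912775 / 17332693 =6.57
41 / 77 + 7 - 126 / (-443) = 266642 / 34111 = 7.82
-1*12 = -12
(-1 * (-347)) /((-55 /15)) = -1041 /11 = -94.64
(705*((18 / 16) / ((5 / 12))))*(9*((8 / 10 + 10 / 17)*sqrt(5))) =2021517*sqrt(5) / 85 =53179.41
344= 344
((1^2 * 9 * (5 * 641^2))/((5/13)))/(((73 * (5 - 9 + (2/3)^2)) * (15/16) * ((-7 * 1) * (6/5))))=48073077/2044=23519.12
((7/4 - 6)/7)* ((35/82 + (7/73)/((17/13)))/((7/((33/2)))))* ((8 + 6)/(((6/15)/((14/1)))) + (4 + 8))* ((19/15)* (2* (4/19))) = -20075231/104755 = -191.64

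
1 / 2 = 0.50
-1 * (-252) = 252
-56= -56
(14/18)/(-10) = -7/90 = -0.08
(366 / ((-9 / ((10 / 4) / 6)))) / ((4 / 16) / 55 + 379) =-33550 / 750429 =-0.04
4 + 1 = 5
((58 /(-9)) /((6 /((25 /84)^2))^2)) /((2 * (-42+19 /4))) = 11328125 /600880944384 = 0.00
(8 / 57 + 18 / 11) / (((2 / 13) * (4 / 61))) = 176.12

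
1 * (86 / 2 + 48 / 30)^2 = 49729 / 25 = 1989.16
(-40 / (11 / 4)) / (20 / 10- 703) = 160 / 7711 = 0.02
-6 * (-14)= 84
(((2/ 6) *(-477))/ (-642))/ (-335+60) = -53/ 58850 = -0.00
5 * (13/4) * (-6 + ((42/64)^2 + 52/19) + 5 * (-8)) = -54167685/77824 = -696.03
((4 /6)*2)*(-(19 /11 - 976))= 42868 /33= 1299.03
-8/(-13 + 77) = -1/8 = -0.12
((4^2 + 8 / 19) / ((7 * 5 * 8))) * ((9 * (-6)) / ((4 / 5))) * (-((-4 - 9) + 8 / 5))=-3159 / 70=-45.13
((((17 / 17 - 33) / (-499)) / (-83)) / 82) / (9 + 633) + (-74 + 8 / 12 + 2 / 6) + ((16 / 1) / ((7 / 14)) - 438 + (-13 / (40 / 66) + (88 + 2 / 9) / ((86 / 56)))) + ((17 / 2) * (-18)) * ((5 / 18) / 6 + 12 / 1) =-803747923132843 / 351582493365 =-2286.09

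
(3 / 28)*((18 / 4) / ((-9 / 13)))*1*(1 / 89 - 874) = 3033615 / 4984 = 608.67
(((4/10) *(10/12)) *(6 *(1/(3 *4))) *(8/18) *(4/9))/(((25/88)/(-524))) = -368896/6075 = -60.72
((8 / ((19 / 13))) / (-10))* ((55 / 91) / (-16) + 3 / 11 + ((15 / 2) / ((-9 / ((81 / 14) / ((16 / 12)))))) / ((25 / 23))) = 123797 / 73150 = 1.69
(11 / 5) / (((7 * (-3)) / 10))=-22 / 21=-1.05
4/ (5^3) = 4/ 125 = 0.03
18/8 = 9/4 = 2.25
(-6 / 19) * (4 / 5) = -24 / 95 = -0.25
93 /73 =1.27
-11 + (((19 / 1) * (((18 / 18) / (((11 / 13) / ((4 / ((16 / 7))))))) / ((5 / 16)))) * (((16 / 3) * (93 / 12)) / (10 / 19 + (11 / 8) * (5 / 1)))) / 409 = -704774107 / 75920625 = -9.28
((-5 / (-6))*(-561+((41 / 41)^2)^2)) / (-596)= 350 / 447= 0.78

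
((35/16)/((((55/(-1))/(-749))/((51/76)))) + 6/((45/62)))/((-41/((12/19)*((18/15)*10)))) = -17008557/3256220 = -5.22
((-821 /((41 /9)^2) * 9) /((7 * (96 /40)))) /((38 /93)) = -92768895 /1788584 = -51.87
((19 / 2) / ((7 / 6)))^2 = 3249 / 49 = 66.31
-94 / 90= -47 / 45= -1.04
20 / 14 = 10 / 7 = 1.43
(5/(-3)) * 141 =-235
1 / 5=0.20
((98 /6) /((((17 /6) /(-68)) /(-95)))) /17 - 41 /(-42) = 1564777 /714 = 2191.56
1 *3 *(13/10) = 39/10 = 3.90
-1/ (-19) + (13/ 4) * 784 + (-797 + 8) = 33422/ 19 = 1759.05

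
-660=-660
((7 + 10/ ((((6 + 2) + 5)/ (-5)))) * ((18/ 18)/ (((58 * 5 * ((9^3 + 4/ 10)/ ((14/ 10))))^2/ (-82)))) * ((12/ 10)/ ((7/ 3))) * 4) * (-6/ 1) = 363096/ 2596706396375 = 0.00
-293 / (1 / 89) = -26077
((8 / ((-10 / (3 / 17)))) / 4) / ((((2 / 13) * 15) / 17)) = -13 / 50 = -0.26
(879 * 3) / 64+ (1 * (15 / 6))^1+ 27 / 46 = 44.29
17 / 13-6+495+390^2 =1983674 / 13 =152590.31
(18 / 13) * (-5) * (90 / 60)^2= -405 / 26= -15.58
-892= -892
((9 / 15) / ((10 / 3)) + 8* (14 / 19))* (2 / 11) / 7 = 5771 / 36575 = 0.16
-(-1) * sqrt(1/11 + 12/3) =3 * sqrt(55)/11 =2.02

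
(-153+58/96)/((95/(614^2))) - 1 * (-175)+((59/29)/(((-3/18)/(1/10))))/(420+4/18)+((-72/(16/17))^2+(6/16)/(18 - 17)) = -3940095249301/6580680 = -598736.79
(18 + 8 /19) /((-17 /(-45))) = 15750 /323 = 48.76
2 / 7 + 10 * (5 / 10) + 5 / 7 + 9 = 15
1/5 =0.20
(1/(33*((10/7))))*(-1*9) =-21/110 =-0.19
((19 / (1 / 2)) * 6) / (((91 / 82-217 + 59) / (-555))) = 2075256 / 2573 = 806.55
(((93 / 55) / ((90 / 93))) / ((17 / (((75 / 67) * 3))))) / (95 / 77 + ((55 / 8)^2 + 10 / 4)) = 0.01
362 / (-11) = -362 / 11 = -32.91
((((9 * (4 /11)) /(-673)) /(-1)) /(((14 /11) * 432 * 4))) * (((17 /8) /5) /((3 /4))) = 17 /13567680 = 0.00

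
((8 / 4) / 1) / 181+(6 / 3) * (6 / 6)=364 / 181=2.01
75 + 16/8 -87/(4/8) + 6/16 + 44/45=-34433/360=-95.65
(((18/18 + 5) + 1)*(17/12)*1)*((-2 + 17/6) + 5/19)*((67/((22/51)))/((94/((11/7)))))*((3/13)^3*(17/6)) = 123439125/125562944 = 0.98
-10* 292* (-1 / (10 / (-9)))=-2628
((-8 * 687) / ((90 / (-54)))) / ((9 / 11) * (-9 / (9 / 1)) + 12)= 60456 / 205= 294.91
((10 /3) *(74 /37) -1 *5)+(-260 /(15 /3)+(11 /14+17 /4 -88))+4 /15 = -133.03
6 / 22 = 3 / 11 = 0.27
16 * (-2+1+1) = 0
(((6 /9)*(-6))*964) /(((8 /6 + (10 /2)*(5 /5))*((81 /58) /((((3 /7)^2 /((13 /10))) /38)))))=-1118240 /689871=-1.62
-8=-8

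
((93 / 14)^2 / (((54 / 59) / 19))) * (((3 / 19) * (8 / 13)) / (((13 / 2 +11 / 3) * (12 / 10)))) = 283495 / 38857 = 7.30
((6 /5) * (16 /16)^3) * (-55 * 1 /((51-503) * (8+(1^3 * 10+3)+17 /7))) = 231 /37064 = 0.01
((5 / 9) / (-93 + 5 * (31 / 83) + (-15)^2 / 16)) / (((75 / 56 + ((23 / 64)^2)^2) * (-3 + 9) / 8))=-3119219998720 / 440062088737401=-0.01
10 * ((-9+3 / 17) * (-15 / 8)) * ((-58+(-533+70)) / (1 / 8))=-11722500 / 17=-689558.82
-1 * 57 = -57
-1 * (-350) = 350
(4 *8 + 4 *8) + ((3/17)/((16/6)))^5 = 2977656006313/46525874176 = 64.00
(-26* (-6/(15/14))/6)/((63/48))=832/45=18.49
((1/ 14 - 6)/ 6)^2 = 6889/ 7056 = 0.98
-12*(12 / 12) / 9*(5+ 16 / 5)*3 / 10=-82 / 25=-3.28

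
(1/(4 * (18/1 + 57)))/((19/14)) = 7/2850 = 0.00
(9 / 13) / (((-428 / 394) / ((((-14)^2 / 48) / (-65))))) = 28959 / 723320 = 0.04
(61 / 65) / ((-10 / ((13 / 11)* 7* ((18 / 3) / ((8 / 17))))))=-21777 / 2200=-9.90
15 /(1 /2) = 30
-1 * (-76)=76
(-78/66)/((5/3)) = -39/55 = -0.71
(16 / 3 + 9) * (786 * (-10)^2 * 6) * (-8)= -54076800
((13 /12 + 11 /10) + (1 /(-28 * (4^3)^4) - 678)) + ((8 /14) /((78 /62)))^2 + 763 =2185421177958413 /25007782625280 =87.39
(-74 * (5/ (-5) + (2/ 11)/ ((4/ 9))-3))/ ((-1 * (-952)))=2923/ 10472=0.28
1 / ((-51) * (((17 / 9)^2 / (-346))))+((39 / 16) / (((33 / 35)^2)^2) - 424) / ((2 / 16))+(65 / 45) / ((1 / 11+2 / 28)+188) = -3365.42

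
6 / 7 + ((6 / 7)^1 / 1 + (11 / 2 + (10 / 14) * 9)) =191 / 14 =13.64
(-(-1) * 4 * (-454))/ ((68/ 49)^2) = -545027/ 578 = -942.95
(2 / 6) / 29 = 1 / 87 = 0.01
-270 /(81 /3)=-10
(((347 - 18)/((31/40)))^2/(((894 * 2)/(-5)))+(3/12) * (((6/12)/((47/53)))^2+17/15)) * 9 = -114687471196251/25304360080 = -4532.32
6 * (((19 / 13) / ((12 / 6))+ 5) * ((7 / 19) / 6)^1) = 1043 / 494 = 2.11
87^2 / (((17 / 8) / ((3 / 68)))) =45414 / 289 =157.14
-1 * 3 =-3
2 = 2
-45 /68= -0.66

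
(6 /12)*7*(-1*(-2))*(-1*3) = -21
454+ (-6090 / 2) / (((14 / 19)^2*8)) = -55339 / 224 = -247.05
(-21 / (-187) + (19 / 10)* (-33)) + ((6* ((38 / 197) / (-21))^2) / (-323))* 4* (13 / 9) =-6009287216413 / 96013854090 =-62.59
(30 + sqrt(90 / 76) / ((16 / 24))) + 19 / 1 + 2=9 * sqrt(190) / 76 + 51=52.63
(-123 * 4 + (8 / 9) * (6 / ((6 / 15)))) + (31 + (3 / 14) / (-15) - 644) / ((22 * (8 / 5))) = -333367 / 672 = -496.08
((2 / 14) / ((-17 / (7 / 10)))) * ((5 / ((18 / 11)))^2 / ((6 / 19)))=-11495 / 66096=-0.17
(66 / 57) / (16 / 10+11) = 110 / 1197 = 0.09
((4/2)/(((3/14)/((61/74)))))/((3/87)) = 24766/111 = 223.12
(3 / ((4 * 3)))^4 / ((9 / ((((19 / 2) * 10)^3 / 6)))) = 857375 / 13824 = 62.02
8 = 8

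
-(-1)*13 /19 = 13 /19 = 0.68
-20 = -20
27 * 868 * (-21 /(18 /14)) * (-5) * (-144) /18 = -15311520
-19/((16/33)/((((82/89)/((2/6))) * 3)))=-231363/712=-324.95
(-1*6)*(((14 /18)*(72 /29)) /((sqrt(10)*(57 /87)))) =-168*sqrt(10) /95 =-5.59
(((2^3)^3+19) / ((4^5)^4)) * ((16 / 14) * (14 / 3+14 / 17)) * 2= 885 / 146028888064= 0.00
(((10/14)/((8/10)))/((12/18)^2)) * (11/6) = 825/224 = 3.68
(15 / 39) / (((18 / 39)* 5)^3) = 169 / 5400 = 0.03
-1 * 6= -6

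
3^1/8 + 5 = 43/8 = 5.38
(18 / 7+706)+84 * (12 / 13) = 71536 / 91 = 786.11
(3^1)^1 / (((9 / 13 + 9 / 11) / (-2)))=-3.97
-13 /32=-0.41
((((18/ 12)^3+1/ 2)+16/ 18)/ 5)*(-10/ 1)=-343/ 36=-9.53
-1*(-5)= 5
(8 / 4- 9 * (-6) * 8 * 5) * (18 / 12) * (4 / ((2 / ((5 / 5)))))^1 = 6486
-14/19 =-0.74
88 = 88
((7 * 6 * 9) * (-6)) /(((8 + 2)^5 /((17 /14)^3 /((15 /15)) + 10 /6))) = -768393 /9800000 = -0.08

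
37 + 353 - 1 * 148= 242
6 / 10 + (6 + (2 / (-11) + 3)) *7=3428 / 55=62.33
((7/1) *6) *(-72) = -3024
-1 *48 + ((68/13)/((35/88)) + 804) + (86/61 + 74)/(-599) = 12785241596/16625245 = 769.03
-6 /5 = -1.20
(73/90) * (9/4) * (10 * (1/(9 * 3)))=73/108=0.68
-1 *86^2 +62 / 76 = -7395.18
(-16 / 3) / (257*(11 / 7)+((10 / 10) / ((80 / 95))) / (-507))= -302848 / 22932491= -0.01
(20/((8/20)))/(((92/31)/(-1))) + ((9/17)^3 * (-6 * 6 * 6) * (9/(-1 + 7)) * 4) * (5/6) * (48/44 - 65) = 25418470835/2485978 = 10224.74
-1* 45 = -45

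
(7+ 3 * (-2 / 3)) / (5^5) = 1 / 625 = 0.00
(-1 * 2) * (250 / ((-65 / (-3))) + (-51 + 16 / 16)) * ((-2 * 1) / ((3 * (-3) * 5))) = 400 / 117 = 3.42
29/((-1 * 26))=-29/26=-1.12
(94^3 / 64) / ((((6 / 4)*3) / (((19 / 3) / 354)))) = 1972637 / 38232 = 51.60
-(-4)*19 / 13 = 76 / 13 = 5.85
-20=-20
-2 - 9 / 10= -29 / 10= -2.90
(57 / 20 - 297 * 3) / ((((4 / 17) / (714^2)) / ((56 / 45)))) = -59866958634 / 25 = -2394678345.36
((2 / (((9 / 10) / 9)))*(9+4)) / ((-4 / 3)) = -195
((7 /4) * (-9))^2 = 3969 /16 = 248.06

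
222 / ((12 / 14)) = 259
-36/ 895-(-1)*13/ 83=8647/ 74285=0.12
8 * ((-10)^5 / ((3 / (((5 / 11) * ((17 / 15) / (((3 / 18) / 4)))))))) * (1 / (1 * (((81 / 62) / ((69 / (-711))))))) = 155148800000 / 633501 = 244906.95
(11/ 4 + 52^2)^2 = 117223929/ 16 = 7326495.56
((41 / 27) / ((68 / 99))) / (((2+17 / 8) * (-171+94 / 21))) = -574 / 178347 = -0.00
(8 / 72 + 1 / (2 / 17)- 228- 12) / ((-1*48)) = 4165 / 864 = 4.82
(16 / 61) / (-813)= -16 / 49593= -0.00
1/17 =0.06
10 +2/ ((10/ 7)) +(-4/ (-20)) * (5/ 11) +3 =797/ 55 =14.49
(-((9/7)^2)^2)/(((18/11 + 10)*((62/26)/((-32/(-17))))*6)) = -312741/10122616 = -0.03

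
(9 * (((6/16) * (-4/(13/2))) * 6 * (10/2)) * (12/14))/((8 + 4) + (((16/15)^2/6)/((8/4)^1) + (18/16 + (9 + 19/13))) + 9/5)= -26244000/12521537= -2.10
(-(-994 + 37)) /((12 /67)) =21373 /4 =5343.25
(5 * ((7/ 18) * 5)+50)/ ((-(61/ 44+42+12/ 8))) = -946/ 711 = -1.33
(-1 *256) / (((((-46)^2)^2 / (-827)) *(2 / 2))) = 13232 / 279841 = 0.05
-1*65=-65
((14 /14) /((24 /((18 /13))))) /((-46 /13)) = -3 /184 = -0.02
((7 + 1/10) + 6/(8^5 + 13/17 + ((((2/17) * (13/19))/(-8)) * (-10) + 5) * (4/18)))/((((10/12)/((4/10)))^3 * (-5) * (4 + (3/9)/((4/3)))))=-11687817186432/316299921484375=-0.04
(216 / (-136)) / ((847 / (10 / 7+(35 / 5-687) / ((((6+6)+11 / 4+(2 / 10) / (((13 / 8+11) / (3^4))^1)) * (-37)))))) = -53014230 / 10980196997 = -0.00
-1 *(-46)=46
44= 44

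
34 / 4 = 8.50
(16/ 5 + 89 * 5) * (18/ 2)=20169/ 5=4033.80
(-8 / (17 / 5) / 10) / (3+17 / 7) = -14 / 323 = -0.04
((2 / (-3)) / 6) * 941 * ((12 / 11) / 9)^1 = -3764 / 297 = -12.67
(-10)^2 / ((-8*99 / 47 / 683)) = -802525 / 198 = -4053.16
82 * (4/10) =164/5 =32.80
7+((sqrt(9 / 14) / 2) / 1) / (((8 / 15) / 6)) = 135 * sqrt(14) / 112+7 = 11.51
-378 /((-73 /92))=34776 /73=476.38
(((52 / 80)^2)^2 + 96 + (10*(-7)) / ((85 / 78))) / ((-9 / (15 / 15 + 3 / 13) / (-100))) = 86885537 / 198900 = 436.83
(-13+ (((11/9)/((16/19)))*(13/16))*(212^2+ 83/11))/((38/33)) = 1343137367/29184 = 46023.07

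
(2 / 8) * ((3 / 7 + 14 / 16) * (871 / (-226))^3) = -18.66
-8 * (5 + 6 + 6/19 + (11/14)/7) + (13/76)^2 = -25866983/283024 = -91.40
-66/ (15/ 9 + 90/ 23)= -414/ 35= -11.83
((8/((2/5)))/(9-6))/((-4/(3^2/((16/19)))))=-17.81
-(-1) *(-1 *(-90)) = 90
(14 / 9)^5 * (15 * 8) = 21512960 / 19683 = 1092.97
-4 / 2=-2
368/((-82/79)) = -14536/41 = -354.54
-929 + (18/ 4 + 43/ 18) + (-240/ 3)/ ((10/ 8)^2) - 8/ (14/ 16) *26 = -381473/ 315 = -1211.03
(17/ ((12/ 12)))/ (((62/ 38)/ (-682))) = -7106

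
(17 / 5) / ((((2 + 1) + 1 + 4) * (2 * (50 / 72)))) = 0.31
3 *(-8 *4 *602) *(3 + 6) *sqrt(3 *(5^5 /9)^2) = -180600000 *sqrt(3) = -312808375.85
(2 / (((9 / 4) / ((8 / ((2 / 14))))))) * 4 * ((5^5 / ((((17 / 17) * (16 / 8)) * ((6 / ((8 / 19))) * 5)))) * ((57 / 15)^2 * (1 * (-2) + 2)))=0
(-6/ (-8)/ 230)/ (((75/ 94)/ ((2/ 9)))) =47/ 51750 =0.00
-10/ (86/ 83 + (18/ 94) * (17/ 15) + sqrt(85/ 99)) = -235996553925/ 13405368763 + 5706675375 * sqrt(935)/ 13405368763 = -4.59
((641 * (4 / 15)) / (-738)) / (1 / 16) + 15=62513 / 5535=11.29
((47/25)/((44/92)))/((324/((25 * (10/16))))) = 5405/28512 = 0.19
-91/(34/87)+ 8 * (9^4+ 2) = 1777219/34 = 52271.15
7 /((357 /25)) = 25 /51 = 0.49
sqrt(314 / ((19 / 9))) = 3*sqrt(5966) / 19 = 12.20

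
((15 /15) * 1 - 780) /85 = -779 /85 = -9.16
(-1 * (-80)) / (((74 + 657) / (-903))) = -1680 / 17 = -98.82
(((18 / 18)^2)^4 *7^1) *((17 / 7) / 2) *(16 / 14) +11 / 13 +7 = 1598 / 91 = 17.56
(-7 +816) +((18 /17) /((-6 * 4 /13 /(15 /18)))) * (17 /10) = 12931 /16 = 808.19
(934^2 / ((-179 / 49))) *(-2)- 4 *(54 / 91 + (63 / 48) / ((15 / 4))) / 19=739068419417 / 1547455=477602.53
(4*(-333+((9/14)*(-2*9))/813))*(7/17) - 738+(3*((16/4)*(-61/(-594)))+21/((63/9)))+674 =-277423907/456093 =-608.26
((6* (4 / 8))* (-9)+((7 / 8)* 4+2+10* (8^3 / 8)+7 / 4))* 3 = 7443 / 4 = 1860.75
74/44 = 37/22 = 1.68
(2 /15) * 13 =26 /15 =1.73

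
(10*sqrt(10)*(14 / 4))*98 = 10846.61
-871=-871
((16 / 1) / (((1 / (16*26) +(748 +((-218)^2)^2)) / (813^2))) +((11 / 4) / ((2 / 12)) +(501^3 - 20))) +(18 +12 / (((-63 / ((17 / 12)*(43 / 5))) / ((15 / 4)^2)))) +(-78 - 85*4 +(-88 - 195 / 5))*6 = 13232420490874220987553 / 105229491447920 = 125748212.87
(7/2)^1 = 7/2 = 3.50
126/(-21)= -6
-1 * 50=-50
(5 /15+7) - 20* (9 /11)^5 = 182 /483153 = 0.00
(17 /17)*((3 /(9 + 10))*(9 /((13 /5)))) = 135 /247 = 0.55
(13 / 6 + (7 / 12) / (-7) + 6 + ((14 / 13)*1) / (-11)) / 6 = 13703 / 10296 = 1.33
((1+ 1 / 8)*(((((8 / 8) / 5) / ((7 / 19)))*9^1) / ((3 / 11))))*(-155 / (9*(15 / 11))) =-71269 / 280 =-254.53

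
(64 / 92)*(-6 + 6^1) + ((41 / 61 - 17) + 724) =43168 / 61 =707.67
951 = 951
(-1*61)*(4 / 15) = -244 / 15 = -16.27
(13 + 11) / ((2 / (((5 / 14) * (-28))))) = -120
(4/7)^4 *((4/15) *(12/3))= 4096/36015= 0.11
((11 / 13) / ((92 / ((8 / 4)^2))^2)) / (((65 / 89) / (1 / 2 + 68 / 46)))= 6853 / 1581710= 0.00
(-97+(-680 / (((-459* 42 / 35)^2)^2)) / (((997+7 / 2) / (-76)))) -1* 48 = -61362342517272085 / 423188569086273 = -145.00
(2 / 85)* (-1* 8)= -16 / 85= -0.19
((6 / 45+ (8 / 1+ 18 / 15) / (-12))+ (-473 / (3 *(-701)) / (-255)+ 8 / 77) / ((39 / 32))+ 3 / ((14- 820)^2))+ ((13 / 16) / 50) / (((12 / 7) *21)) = -7060601290414601 / 12876015750998400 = -0.55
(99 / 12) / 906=11 / 1208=0.01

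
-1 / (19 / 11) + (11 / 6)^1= 143 / 114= 1.25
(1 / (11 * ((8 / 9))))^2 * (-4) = -81 / 1936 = -0.04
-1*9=-9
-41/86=-0.48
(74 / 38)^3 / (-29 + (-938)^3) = -50653 / 5660689495159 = -0.00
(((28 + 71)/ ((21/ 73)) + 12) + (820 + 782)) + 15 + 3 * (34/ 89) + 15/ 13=15999111/ 8099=1975.44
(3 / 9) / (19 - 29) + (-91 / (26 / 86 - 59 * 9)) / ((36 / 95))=49193 / 117360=0.42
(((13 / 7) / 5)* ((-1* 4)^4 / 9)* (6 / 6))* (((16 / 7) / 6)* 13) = 52.32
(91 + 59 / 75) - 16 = 5684 / 75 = 75.79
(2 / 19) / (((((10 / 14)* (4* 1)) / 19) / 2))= 7 / 5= 1.40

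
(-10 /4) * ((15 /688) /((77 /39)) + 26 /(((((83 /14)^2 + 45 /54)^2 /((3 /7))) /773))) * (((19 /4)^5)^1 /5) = -8057.14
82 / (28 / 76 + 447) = 779 / 4250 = 0.18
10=10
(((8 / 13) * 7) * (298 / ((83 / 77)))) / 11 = 116816 / 1079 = 108.26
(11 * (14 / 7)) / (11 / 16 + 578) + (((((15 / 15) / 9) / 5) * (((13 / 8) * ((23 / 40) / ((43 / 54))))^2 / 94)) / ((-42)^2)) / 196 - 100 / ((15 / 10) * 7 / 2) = -9601683402505852081 / 505096498679808000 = -19.01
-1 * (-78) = 78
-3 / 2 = -1.50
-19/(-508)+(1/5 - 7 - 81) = -222917/2540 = -87.76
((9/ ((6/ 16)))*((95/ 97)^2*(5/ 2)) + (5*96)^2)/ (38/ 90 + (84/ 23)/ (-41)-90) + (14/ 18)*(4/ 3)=-2569.12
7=7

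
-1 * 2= -2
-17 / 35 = -0.49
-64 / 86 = -32 / 43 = -0.74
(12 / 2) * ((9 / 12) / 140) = 9 / 280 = 0.03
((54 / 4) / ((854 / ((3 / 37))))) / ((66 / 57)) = 1539 / 1390312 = 0.00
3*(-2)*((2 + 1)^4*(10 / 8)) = -1215 / 2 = -607.50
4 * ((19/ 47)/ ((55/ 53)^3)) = 11314652/ 7819625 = 1.45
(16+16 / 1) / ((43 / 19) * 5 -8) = 608 / 63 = 9.65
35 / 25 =7 / 5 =1.40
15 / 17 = 0.88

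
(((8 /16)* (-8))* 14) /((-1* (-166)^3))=-7 /571787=-0.00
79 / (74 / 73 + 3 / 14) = 80738 / 1255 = 64.33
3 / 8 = 0.38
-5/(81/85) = -425/81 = -5.25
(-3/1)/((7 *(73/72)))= -216/511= -0.42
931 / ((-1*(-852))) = 931 / 852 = 1.09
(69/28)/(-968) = -69/27104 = -0.00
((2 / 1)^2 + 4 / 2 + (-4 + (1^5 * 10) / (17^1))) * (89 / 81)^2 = 348524 / 111537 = 3.12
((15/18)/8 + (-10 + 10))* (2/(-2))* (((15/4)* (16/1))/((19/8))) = -50/19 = -2.63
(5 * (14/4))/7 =5/2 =2.50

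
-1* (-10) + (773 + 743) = 1526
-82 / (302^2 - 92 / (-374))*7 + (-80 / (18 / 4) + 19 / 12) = -4973521135 / 306993492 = -16.20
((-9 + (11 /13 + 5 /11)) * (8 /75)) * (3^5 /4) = -178362 /3575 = -49.89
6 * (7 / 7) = 6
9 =9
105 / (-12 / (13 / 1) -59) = -1365 / 779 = -1.75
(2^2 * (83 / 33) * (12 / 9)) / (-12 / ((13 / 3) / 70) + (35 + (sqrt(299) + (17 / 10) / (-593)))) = -1253656936373920 / 14669774527155759 - 7892128836800 * sqrt(299) / 14669774527155759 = -0.09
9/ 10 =0.90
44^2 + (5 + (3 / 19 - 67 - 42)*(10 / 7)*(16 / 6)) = 609019 / 399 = 1526.36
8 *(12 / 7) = 96 / 7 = 13.71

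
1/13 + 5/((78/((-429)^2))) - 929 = 282583/26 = 10868.58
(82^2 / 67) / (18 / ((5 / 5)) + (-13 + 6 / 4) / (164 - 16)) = 1990304 / 355435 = 5.60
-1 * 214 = -214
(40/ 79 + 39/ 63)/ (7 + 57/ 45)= 9335/ 68572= 0.14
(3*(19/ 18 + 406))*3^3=65943/ 2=32971.50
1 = 1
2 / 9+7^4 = 21611 / 9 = 2401.22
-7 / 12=-0.58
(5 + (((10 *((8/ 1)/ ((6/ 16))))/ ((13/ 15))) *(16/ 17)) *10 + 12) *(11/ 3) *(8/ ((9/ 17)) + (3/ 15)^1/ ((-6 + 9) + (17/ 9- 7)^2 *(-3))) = 237859735883/ 1839825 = 129283.89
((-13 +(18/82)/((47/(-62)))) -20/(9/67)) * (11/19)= -30939271/329517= -93.89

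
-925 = -925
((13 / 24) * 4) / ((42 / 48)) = 52 / 21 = 2.48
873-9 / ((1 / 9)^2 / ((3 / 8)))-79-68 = 452.62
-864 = -864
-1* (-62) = 62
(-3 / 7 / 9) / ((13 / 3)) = -0.01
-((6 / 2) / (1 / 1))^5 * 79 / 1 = -19197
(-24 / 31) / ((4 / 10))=-1.94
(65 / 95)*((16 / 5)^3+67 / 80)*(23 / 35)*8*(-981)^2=19339692306129 / 166250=116328976.28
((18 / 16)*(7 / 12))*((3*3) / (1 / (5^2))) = 147.66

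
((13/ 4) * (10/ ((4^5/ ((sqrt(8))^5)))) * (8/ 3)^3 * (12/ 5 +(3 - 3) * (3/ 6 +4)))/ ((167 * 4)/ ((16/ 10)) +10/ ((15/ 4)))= 0.62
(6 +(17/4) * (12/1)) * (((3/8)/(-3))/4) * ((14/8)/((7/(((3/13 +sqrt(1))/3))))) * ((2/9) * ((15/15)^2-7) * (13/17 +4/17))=0.24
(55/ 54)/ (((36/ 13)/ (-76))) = -13585/ 486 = -27.95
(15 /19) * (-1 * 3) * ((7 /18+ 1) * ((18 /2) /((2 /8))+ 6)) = -2625 /19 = -138.16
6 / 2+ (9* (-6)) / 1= -51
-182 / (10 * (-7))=13 / 5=2.60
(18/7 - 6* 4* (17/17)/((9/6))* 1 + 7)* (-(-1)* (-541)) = 24345/7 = 3477.86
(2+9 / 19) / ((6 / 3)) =47 / 38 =1.24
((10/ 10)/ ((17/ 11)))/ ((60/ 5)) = 11/ 204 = 0.05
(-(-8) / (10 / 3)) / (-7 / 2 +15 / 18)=-9 / 10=-0.90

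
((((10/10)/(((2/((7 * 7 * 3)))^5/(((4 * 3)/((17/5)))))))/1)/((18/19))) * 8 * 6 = 6520941123165/17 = 383584771950.88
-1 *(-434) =434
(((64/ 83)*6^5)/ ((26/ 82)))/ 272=1275264/ 18343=69.52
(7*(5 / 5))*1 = 7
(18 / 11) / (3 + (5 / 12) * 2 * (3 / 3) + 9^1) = 108 / 847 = 0.13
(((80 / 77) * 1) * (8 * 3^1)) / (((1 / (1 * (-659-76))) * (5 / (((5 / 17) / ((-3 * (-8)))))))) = -8400 / 187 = -44.92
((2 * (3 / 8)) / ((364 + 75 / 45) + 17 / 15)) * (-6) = -45 / 3668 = -0.01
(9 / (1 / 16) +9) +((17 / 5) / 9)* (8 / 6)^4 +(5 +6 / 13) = 7565276 / 47385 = 159.66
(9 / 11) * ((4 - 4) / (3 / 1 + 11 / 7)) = 0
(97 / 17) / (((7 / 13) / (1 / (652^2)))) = 1261 / 50587376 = 0.00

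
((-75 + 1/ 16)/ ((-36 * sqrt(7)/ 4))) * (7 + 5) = 1199 * sqrt(7)/ 84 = 37.76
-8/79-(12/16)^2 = -839/1264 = -0.66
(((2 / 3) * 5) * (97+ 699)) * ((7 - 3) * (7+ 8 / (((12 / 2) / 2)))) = 923360 / 9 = 102595.56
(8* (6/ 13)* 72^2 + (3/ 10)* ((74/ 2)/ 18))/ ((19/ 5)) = 14930401/ 2964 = 5037.25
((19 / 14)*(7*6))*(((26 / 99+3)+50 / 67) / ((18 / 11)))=505229 / 3618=139.64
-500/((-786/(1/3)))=0.21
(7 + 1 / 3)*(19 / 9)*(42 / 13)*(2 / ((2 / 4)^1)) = 23408 / 117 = 200.07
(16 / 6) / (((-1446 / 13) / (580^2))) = -17492800 / 2169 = -8064.91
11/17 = 0.65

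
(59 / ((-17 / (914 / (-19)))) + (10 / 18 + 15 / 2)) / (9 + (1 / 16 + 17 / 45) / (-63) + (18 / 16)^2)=10256430240 / 601208621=17.06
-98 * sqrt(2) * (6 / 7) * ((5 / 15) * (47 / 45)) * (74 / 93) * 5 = -97384 * sqrt(2) / 837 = -164.54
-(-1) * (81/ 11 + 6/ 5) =471/ 55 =8.56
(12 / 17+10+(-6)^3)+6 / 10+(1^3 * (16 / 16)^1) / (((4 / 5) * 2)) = -138767 / 680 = -204.07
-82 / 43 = -1.91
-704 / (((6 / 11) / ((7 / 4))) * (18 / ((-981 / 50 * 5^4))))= 4616150 / 3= 1538716.67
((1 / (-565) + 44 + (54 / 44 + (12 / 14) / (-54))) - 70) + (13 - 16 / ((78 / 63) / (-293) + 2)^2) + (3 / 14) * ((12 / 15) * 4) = -11160573662431 / 738054494100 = -15.12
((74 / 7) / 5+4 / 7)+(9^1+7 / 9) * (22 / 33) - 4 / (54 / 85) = 916 / 315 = 2.91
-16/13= -1.23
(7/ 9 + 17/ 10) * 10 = 223/ 9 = 24.78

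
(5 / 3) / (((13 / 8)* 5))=8 / 39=0.21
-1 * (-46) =46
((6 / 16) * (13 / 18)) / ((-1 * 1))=-13 / 48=-0.27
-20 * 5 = -100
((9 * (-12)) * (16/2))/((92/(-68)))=14688/23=638.61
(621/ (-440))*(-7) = 4347/ 440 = 9.88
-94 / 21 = -4.48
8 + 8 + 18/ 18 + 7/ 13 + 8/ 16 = 469/ 26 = 18.04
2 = 2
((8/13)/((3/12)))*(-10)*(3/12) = -6.15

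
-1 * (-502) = 502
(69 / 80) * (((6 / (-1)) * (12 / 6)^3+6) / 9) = -161 / 40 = -4.02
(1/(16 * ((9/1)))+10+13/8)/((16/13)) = 21775/2304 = 9.45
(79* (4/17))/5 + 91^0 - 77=-6144/85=-72.28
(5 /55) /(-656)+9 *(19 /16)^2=1465283 /115456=12.69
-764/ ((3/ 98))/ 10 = -37436/ 15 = -2495.73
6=6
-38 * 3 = -114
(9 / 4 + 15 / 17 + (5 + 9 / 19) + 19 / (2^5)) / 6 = 95089 / 62016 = 1.53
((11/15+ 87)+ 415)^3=428831641421/3375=127061227.09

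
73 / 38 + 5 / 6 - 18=-869 / 57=-15.25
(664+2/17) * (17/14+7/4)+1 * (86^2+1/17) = 2228797/238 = 9364.69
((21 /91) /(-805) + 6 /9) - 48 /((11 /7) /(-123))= 3757.76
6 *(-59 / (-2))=177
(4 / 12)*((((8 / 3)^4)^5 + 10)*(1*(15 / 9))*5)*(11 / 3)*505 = 1700728409530.06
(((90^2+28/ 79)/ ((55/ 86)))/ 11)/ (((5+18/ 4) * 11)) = 110067616/ 9989155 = 11.02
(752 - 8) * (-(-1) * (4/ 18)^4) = 3968/ 2187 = 1.81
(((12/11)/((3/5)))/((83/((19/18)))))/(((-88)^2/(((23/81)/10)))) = 437/5154228288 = 0.00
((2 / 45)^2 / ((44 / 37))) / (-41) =-37 / 913275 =-0.00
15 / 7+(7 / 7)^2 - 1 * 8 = -34 / 7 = -4.86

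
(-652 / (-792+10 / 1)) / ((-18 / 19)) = -3097 / 3519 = -0.88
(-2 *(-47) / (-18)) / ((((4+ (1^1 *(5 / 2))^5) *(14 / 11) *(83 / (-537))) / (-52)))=-76995776 / 5669979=-13.58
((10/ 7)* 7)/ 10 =1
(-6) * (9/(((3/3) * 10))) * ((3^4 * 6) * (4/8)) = -6561/5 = -1312.20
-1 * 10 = -10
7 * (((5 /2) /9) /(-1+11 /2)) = 35 /81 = 0.43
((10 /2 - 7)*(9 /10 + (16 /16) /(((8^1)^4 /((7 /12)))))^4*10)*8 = -2394912767302564013521 /22799473113563136000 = -105.04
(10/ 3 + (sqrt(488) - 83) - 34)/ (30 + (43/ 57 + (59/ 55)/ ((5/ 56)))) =-1781725/ 670403 + 31350 * sqrt(122)/ 670403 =-2.14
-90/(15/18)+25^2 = 517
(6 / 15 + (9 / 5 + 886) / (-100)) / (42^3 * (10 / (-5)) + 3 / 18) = 12717 / 222263750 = 0.00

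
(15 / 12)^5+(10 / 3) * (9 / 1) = 33845 / 1024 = 33.05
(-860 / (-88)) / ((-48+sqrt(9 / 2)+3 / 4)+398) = 603290 / 21651707 - 2580 *sqrt(2) / 21651707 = 0.03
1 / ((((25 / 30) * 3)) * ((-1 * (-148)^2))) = -0.00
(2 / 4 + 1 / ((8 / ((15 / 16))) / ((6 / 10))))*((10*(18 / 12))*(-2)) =-1095 / 64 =-17.11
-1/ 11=-0.09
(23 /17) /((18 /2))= 0.15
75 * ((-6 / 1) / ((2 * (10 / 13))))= -585 / 2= -292.50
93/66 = 31/22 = 1.41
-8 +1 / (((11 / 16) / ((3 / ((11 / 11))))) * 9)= -248 / 33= -7.52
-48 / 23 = -2.09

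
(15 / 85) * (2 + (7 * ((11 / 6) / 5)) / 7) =71 / 170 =0.42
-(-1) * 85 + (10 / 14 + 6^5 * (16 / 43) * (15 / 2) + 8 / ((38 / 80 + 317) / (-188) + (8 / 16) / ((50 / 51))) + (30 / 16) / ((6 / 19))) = 4649867403565 / 213440304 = 21785.33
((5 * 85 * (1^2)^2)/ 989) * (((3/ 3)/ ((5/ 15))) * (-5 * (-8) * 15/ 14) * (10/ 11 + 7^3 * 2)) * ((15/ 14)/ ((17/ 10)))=12750750000/ 533071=23919.42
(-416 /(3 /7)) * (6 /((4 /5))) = -7280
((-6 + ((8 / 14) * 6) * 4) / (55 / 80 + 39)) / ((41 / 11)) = 9504 / 182245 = 0.05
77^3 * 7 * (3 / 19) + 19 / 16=153395449 / 304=504590.29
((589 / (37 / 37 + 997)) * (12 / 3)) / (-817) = -62 / 21457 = -0.00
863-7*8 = 807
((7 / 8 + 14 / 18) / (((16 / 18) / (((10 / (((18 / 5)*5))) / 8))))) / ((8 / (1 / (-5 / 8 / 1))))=-119 / 4608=-0.03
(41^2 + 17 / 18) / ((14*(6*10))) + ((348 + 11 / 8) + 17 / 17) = 352.38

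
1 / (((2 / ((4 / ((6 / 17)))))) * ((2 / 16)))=136 / 3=45.33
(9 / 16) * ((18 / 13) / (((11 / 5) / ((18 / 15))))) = 243 / 572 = 0.42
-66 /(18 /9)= -33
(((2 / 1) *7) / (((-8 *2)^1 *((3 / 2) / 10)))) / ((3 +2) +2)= -5 / 6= -0.83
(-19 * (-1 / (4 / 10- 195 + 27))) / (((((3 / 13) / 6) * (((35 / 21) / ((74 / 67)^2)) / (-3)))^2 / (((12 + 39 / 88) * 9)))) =-3843074789804484 / 92876516689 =-41378.33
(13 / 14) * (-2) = -13 / 7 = -1.86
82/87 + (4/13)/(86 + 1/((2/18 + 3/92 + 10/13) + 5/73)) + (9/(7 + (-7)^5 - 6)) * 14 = 99766958401819/106297070399169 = 0.94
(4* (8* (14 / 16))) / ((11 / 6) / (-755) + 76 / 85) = 2156280 / 68669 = 31.40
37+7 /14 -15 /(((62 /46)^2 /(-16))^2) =-2079914805 /1847042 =-1126.08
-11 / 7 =-1.57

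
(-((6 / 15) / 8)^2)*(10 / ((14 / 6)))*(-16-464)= 36 / 7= 5.14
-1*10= -10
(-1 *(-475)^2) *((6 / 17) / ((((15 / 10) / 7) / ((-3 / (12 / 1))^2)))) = -1579375 / 68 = -23226.10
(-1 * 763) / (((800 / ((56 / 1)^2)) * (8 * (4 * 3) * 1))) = -37387 / 1200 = -31.16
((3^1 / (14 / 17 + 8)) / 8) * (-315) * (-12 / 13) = 3213 / 260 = 12.36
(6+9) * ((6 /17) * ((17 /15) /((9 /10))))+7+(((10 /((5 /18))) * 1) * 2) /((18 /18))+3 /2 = 87.17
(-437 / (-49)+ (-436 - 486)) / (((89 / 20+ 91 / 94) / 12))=-504678480 / 249557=-2022.30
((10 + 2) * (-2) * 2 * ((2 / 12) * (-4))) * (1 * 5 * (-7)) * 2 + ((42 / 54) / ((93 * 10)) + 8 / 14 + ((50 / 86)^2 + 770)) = -1469.09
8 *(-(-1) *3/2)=12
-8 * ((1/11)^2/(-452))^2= -1/373901858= -0.00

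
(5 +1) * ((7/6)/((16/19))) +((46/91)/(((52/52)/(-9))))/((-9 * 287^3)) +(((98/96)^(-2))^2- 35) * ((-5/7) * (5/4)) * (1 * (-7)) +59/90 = -758750224143339919/3718876353388560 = -204.03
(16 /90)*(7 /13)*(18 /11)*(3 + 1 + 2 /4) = 504 /715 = 0.70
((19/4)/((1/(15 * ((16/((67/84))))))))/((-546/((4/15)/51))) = -608/44421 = -0.01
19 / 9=2.11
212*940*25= 4982000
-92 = -92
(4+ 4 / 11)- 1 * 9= -51 / 11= -4.64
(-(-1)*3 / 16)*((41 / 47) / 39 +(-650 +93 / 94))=-2379191 / 19552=-121.69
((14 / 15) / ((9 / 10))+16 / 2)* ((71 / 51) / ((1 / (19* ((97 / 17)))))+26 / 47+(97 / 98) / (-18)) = 221319629833 / 161732781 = 1368.43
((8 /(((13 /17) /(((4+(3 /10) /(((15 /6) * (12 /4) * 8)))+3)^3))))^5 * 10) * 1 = 223262938356088821015722150003210665436366026029016857 /37129300000000000000000000000000000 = 6013120052252232630.72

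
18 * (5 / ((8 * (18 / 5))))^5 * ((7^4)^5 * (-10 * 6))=-3896106752813085986328125 / 286654464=-13591648629665456.69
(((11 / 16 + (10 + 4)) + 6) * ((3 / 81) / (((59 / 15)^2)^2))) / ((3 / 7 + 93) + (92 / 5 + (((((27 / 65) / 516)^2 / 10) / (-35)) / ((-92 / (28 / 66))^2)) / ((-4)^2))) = 6951554804143950000000 / 242847418556344582909939799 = 0.00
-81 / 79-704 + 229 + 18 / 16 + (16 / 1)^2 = -138345 / 632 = -218.90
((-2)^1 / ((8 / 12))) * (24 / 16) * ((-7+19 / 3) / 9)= 1 / 3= 0.33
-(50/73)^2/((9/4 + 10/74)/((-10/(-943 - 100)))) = -3700000/1962025891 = -0.00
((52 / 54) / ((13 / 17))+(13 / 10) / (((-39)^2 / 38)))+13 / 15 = 3788 / 1755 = 2.16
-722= -722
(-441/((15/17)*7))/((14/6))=-153/5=-30.60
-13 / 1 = -13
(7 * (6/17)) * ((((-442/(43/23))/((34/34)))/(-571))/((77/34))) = 0.45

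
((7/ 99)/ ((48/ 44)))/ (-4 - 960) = -7/ 104112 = -0.00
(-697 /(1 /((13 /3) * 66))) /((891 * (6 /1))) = -37.29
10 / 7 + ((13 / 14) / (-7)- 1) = 0.30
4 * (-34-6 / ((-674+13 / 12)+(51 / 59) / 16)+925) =6791437476 / 1905547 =3564.04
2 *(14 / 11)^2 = 392 / 121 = 3.24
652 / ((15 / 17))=11084 / 15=738.93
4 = 4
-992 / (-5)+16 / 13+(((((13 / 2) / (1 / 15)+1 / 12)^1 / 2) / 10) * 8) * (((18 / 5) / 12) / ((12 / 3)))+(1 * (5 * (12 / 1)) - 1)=1360103 / 5200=261.56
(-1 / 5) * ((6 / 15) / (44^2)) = -1 / 24200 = -0.00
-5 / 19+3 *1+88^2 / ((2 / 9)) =662164 / 19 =34850.74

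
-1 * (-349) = 349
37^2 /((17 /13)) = 17797 /17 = 1046.88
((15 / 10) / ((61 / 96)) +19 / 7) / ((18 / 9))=2167 / 854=2.54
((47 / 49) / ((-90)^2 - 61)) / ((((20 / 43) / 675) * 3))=0.06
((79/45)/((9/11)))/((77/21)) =79/135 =0.59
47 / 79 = 0.59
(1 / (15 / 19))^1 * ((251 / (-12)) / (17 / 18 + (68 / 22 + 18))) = -52459 / 43630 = -1.20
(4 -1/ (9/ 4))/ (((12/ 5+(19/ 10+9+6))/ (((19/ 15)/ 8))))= 152/ 5211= 0.03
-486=-486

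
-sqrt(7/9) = -sqrt(7)/3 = -0.88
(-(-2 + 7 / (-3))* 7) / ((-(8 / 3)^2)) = -273 / 64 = -4.27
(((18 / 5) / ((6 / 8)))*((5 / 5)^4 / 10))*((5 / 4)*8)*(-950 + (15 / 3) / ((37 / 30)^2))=-6221040 / 1369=-4544.22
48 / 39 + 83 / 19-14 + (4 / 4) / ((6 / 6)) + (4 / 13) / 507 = -926720 / 125229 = -7.40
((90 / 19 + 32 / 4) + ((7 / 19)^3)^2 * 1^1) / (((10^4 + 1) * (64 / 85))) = 50943356595 / 30112374776384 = 0.00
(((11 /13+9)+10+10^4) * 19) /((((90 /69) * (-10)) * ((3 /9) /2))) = -28461373 /325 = -87573.46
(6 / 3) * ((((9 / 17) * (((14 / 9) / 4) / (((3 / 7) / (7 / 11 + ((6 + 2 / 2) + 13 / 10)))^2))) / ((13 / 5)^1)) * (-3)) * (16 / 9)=-1325748508 / 3610035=-367.24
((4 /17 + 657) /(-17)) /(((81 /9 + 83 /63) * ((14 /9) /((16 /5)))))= -3620052 /469625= -7.71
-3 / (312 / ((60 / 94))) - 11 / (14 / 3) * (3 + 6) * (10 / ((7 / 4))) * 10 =-145174335 / 119756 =-1212.25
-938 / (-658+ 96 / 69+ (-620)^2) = -10787 / 4413049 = -0.00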